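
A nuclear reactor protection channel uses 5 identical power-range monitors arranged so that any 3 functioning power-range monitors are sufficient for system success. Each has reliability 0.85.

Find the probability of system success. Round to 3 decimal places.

0.973

R = Σ_{i=3}^{5} C(5,i) p^i (1−p)^{5−i} with p = 0.85
C(5,3)·0.85^3·0.15^2 = 0.13818
C(5,4)·0.85^4·0.15^1 = 0.39150
C(5,5)·0.85^5·0.15^0 = 0.44371
Sum = 0.973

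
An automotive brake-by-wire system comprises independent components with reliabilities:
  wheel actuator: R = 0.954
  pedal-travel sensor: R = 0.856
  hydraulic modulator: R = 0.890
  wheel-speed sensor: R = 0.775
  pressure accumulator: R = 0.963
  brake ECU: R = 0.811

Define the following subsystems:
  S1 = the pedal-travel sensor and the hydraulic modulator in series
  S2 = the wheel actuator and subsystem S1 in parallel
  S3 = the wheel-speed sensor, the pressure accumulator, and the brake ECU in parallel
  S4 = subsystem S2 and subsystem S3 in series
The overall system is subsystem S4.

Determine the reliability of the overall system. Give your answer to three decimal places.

Series (pedal-travel sensor and hydraulic modulator): 0.85600 × 0.89000 = 0.76184
Parallel (wheel actuator and [0.76184]): 1 − (1 − 0.95400)(1 − 0.76184) = 0.98904
Parallel (wheel-speed sensor, pressure accumulator, and brake ECU): 1 − (1 − 0.77500)(1 − 0.96300)(1 − 0.81100) = 0.99843
Series ([0.98904] and [0.99843]): 0.98904 × 0.99843 = 0.987

0.987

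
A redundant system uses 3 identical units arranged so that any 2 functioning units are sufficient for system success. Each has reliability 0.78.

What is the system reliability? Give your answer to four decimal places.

R = Σ_{i=2}^{3} C(3,i) p^i (1−p)^{3−i} with p = 0.78
C(3,2)·0.78^2·0.22^1 = 0.401544
C(3,3)·0.78^3·0.22^0 = 0.474552
Sum = 0.8761

0.8761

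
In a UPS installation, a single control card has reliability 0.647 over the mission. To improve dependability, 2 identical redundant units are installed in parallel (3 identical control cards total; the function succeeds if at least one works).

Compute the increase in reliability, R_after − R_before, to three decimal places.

R_before = 0.647
R_after = 1 − (1 − 0.647)^3 = 0.956
ΔR = 0.956 − 0.647 = 0.309

0.309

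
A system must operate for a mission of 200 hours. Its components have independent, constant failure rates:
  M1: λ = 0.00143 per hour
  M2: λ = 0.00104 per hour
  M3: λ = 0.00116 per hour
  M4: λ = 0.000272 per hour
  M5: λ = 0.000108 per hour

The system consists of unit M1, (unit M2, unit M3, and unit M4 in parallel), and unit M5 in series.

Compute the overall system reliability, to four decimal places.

R(M1) = exp(−0.00143 × 200) = 0.751263
R(M2) = exp(−0.00104 × 200) = 0.812207
R(M3) = exp(−0.00116 × 200) = 0.792946
R(M4) = exp(−0.000272 × 200) = 0.947053
R(M5) = exp(−0.000108 × 200) = 0.978632
Parallel (M2, M3, and M4): 1 − (1 − 0.812207)(1 − 0.792946)(1 − 0.947053) = 0.997941
Series (M1, [0.997941], and M5): 0.751263 × 0.997941 × 0.978632 = 0.7337

0.7337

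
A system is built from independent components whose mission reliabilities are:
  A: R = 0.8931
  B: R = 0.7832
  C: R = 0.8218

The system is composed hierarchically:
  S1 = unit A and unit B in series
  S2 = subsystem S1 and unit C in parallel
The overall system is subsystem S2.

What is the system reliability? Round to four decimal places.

Series (A and B): 0.893100 × 0.783200 = 0.699476
Parallel ([0.699476] and C): 1 − (1 − 0.699476)(1 − 0.821800) = 0.9464

0.9464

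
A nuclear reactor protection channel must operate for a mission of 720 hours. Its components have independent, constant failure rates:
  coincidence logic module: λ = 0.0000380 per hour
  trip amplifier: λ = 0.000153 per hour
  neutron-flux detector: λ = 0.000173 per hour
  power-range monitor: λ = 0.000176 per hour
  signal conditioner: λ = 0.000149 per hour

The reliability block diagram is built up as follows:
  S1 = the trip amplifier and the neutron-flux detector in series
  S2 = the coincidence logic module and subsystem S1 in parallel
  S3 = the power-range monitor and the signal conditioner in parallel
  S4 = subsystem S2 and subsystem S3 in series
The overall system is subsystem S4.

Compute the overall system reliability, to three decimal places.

R(coincidence logic module) = exp(−0.0000380 × 720) = 0.97301
R(trip amplifier) = exp(−0.000153 × 720) = 0.89569
R(neutron-flux detector) = exp(−0.000173 × 720) = 0.88289
R(power-range monitor) = exp(−0.000176 × 720) = 0.88098
R(signal conditioner) = exp(−0.000149 × 720) = 0.89827
Series (trip amplifier and neutron-flux detector): 0.89569 × 0.88289 = 0.79080
Parallel (coincidence logic module and [0.79080]): 1 − (1 − 0.97301)(1 − 0.79080) = 0.99435
Parallel (power-range monitor and signal conditioner): 1 − (1 − 0.88098)(1 − 0.89827) = 0.98789
Series ([0.99435] and [0.98789]): 0.99435 × 0.98789 = 0.982

0.982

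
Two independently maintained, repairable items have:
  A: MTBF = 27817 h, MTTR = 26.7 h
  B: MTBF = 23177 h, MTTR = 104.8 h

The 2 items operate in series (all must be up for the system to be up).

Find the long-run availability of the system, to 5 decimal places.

A(A) = MTBF/(MTBF+MTTR) = 27817/(27817+26.7) = 0.999041
A(B) = MTBF/(MTBF+MTTR) = 23177/(23177+104.8) = 0.995499
Series availability: 0.999041 × 0.995499 = 0.99454

0.99454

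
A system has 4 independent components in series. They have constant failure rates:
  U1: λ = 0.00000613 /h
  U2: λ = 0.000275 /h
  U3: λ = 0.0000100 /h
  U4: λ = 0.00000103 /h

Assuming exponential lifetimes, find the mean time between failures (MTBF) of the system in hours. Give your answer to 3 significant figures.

3420

Series of exponential components: λ_sys = Σ λ_i
λ_sys = 0.00000613 + 0.000275 + 0.0000100 + 0.00000103 = 2.9216e-04 /h
MTBF = 1 / λ_sys = 3420 h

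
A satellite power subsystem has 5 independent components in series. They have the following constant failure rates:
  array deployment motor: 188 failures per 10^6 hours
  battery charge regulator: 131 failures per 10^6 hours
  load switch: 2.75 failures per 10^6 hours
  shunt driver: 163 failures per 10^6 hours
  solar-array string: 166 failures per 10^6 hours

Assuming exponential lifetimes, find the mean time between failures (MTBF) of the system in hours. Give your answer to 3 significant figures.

Series of exponential components: λ_sys = Σ λ_i
λ_sys = 0.000188 + 0.000131 + 0.00000275 + 0.000163 + 0.000166 = 6.5075e-04 /h
MTBF = 1 / λ_sys = 1540 h

1540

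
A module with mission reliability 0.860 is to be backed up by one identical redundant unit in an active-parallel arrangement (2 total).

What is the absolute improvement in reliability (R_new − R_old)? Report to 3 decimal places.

0.120

R_before = 0.860
R_after = 1 − (1 − 0.860)^2 = 0.980
ΔR = 0.980 − 0.860 = 0.120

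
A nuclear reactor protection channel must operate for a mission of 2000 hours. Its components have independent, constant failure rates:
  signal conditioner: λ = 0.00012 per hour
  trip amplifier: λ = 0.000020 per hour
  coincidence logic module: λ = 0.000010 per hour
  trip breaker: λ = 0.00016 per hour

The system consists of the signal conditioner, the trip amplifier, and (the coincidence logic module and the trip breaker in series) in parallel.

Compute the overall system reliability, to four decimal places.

R(signal conditioner) = exp(−0.00012 × 2000) = 0.786628
R(trip amplifier) = exp(−0.000020 × 2000) = 0.960789
R(coincidence logic module) = exp(−0.000010 × 2000) = 0.980199
R(trip breaker) = exp(−0.00016 × 2000) = 0.726149
Series (coincidence logic module and trip breaker): 0.980199 × 0.726149 = 0.711771
Parallel (signal conditioner, trip amplifier, and [0.711771]): 1 − (1 − 0.786628)(1 − 0.960789)(1 − 0.711771) = 0.9976

0.9976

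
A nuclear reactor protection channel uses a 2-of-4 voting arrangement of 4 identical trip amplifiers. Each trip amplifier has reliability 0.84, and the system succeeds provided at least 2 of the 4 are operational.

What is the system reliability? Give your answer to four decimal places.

0.9856

R = Σ_{i=2}^{4} C(4,i) p^i (1−p)^{4−i} with p = 0.84
C(4,2)·0.84^2·0.16^2 = 0.108380
C(4,3)·0.84^3·0.16^1 = 0.379331
C(4,4)·0.84^4·0.16^0 = 0.497871
Sum = 0.9856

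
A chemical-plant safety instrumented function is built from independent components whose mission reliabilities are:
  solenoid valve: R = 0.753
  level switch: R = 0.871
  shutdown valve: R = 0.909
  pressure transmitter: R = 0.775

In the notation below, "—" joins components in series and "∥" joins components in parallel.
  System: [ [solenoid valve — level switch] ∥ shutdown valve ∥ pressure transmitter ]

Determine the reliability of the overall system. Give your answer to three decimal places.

0.993

Series (solenoid valve and level switch): 0.75300 × 0.87100 = 0.65586
Parallel ([0.65586], shutdown valve, and pressure transmitter): 1 − (1 − 0.65586)(1 − 0.90900)(1 − 0.77500) = 0.993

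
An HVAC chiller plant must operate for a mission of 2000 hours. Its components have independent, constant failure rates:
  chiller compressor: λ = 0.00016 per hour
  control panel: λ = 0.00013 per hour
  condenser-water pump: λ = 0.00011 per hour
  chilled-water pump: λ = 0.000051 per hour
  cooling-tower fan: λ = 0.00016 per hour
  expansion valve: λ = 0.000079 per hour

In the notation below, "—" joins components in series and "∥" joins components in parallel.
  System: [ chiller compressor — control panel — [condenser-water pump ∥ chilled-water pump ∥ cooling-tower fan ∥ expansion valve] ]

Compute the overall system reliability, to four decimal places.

0.5595

R(chiller compressor) = exp(−0.00016 × 2000) = 0.726149
R(control panel) = exp(−0.00013 × 2000) = 0.771052
R(condenser-water pump) = exp(−0.00011 × 2000) = 0.802519
R(chilled-water pump) = exp(−0.000051 × 2000) = 0.903030
R(cooling-tower fan) = exp(−0.00016 × 2000) = 0.726149
R(expansion valve) = exp(−0.000079 × 2000) = 0.853850
Parallel (condenser-water pump, chilled-water pump, cooling-tower fan, and expansion valve): 1 − (1 − 0.802519)(1 − 0.903030)(1 − 0.726149)(1 − 0.853850) = 0.999234
Series (chiller compressor, control panel, and [0.999234]): 0.726149 × 0.771052 × 0.999234 = 0.5595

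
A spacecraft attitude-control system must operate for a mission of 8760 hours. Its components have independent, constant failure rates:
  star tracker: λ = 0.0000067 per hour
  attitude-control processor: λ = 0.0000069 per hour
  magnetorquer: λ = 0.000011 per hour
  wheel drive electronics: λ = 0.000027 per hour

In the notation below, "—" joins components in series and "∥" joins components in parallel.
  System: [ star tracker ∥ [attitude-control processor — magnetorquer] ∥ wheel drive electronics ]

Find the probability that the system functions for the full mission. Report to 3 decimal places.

0.998

R(star tracker) = exp(−0.0000067 × 8760) = 0.94300
R(attitude-control processor) = exp(−0.0000069 × 8760) = 0.94135
R(magnetorquer) = exp(−0.000011 × 8760) = 0.90814
R(wheel drive electronics) = exp(−0.000027 × 8760) = 0.78937
Series (attitude-control processor and magnetorquer): 0.94135 × 0.90814 = 0.85488
Parallel (star tracker, [0.85488], and wheel drive electronics): 1 − (1 − 0.94300)(1 − 0.85488)(1 − 0.78937) = 0.998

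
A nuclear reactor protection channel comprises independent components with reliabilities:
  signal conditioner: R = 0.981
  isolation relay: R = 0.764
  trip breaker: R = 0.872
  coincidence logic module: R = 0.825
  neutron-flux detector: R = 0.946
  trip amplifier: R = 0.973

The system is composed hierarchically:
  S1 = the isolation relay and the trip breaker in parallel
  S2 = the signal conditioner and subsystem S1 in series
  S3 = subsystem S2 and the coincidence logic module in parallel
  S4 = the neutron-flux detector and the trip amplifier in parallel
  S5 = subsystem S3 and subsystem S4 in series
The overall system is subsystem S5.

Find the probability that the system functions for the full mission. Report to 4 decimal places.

Parallel (isolation relay and trip breaker): 1 − (1 − 0.764000)(1 − 0.872000) = 0.969792
Series (signal conditioner and [0.969792]): 0.981000 × 0.969792 = 0.951366
Parallel ([0.951366] and coincidence logic module): 1 − (1 − 0.951366)(1 − 0.825000) = 0.991489
Parallel (neutron-flux detector and trip amplifier): 1 − (1 − 0.946000)(1 − 0.973000) = 0.998542
Series ([0.991489] and [0.998542]): 0.991489 × 0.998542 = 0.9900

0.9900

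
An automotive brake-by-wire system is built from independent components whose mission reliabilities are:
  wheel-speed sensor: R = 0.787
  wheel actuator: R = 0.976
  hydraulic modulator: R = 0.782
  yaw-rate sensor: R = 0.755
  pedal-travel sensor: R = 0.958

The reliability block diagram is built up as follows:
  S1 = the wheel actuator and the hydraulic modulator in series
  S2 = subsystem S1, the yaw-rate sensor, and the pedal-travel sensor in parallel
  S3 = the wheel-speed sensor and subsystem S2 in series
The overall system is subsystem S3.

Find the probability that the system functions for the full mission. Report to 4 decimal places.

Series (wheel actuator and hydraulic modulator): 0.976000 × 0.782000 = 0.763232
Parallel ([0.763232], yaw-rate sensor, and pedal-travel sensor): 1 − (1 − 0.763232)(1 − 0.755000)(1 − 0.958000) = 0.997564
Series (wheel-speed sensor and [0.997564]): 0.787000 × 0.997564 = 0.7851

0.7851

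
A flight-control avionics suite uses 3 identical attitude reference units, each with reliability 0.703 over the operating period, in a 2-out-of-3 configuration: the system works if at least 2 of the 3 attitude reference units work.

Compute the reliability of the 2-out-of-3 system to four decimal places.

0.7878

R = Σ_{i=2}^{3} C(3,i) p^i (1−p)^{3−i} with p = 0.703
C(3,2)·0.703^2·0.297^1 = 0.440340
C(3,3)·0.703^3·0.297^0 = 0.347429
Sum = 0.7878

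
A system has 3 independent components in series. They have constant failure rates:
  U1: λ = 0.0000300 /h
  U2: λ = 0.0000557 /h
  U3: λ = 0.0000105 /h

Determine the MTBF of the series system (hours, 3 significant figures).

Series of exponential components: λ_sys = Σ λ_i
λ_sys = 0.0000300 + 0.0000557 + 0.0000105 = 9.6200e-05 /h
MTBF = 1 / λ_sys = 10400 h

10400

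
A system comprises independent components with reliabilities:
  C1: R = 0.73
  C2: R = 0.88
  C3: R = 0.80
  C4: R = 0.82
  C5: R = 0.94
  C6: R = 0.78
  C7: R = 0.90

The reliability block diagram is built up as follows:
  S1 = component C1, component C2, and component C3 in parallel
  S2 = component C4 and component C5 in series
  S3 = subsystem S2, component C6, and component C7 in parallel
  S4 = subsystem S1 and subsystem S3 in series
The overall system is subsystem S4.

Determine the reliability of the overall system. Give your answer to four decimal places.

Parallel (C1, C2, and C3): 1 − (1 − 0.730000)(1 − 0.880000)(1 − 0.800000) = 0.993520
Series (C4 and C5): 0.820000 × 0.940000 = 0.770800
Parallel ([0.770800], C6, and C7): 1 − (1 − 0.770800)(1 − 0.780000)(1 − 0.900000) = 0.994958
Series ([0.993520] and [0.994958]): 0.993520 × 0.994958 = 0.9885

0.9885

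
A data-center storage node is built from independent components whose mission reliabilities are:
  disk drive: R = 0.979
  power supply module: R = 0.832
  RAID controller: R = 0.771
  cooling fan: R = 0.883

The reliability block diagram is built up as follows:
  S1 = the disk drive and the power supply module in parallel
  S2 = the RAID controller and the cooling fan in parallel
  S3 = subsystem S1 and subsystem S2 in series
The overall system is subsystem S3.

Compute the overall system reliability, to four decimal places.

Parallel (disk drive and power supply module): 1 − (1 − 0.979000)(1 − 0.832000) = 0.996472
Parallel (RAID controller and cooling fan): 1 − (1 − 0.771000)(1 − 0.883000) = 0.973207
Series ([0.996472] and [0.973207]): 0.996472 × 0.973207 = 0.9698

0.9698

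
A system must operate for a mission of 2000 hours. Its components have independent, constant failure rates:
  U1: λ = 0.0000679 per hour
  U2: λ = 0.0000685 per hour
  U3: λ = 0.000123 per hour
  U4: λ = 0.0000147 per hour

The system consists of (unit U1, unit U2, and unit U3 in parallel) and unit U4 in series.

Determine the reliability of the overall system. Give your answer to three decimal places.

0.968

R(U1) = exp(−0.0000679 × 2000) = 0.87302
R(U2) = exp(−0.0000685 × 2000) = 0.87197
R(U3) = exp(−0.000123 × 2000) = 0.78192
R(U4) = exp(−0.0000147 × 2000) = 0.97103
Parallel (U1, U2, and U3): 1 − (1 − 0.87302)(1 − 0.87197)(1 − 0.78192) = 0.99645
Series ([0.99645] and U4): 0.99645 × 0.97103 = 0.968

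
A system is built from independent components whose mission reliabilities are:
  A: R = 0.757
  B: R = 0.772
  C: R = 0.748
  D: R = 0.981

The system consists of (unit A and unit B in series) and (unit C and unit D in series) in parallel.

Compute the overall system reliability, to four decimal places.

0.8894

Series (A and B): 0.757000 × 0.772000 = 0.584404
Series (C and D): 0.748000 × 0.981000 = 0.733788
Parallel ([0.584404] and [0.733788]): 1 − (1 − 0.584404)(1 − 0.733788) = 0.8894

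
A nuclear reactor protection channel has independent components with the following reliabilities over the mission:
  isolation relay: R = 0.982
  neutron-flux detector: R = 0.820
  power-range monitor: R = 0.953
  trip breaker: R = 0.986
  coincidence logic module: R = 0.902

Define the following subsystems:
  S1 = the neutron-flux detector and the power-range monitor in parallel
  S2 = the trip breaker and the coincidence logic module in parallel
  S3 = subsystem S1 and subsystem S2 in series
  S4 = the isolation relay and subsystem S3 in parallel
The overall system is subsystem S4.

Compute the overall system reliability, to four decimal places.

Parallel (neutron-flux detector and power-range monitor): 1 − (1 − 0.820000)(1 − 0.953000) = 0.991540
Parallel (trip breaker and coincidence logic module): 1 − (1 − 0.986000)(1 − 0.902000) = 0.998628
Series ([0.991540] and [0.998628]): 0.991540 × 0.998628 = 0.990180
Parallel (isolation relay and [0.990180]): 1 − (1 − 0.982000)(1 − 0.990180) = 0.9998

0.9998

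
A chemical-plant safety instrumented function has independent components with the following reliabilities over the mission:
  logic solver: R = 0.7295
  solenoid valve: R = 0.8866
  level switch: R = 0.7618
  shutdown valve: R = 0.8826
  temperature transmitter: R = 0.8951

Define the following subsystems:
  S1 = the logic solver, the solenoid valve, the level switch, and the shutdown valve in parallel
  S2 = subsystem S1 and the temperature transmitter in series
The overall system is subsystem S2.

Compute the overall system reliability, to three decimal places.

0.894

Parallel (logic solver, solenoid valve, level switch, and shutdown valve): 1 − (1 − 0.72950)(1 − 0.88660)(1 − 0.76180)(1 − 0.88260) = 0.99914
Series ([0.99914] and temperature transmitter): 0.99914 × 0.89510 = 0.894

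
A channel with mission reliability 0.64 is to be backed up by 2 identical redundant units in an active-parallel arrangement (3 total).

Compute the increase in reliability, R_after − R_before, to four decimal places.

0.3133

R_before = 0.64
R_after = 1 − (1 − 0.64)^3 = 0.9533
ΔR = 0.9533 − 0.64 = 0.3133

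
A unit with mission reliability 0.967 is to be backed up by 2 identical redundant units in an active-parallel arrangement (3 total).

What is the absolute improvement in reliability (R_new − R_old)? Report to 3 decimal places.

0.033

R_before = 0.967
R_after = 1 − (1 − 0.967)^3 = 1.000
ΔR = 1.000 − 0.967 = 0.033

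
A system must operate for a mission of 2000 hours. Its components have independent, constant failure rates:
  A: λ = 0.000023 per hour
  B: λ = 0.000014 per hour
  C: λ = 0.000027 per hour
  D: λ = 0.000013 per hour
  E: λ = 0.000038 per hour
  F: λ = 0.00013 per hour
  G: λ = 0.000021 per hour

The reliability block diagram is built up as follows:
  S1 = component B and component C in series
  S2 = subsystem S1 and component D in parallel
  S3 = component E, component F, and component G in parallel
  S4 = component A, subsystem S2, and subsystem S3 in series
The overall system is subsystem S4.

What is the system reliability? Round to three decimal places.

0.952

R(A) = exp(−0.000023 × 2000) = 0.95504
R(B) = exp(−0.000014 × 2000) = 0.97239
R(C) = exp(−0.000027 × 2000) = 0.94743
R(D) = exp(−0.000013 × 2000) = 0.97434
R(E) = exp(−0.000038 × 2000) = 0.92682
R(F) = exp(−0.00013 × 2000) = 0.77105
R(G) = exp(−0.000021 × 2000) = 0.95887
Series (B and C): 0.97239 × 0.94743 = 0.92127
Parallel ([0.92127] and D): 1 − (1 − 0.92127)(1 − 0.97434) = 0.99798
Parallel (E, F, and G): 1 − (1 − 0.92682)(1 − 0.77105)(1 − 0.95887) = 0.99931
Series (A, [0.99798], and [0.99931]): 0.95504 × 0.99798 × 0.99931 = 0.952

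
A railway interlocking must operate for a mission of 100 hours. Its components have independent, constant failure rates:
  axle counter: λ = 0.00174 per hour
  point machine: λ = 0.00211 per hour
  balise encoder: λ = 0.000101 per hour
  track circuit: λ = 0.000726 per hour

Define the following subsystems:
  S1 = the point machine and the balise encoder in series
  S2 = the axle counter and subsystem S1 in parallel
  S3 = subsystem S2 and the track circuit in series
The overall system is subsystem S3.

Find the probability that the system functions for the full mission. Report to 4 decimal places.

0.9005

R(axle counter) = exp(−0.00174 × 100) = 0.840297
R(point machine) = exp(−0.00211 × 100) = 0.809774
R(balise encoder) = exp(−0.000101 × 100) = 0.989951
R(track circuit) = exp(−0.000726 × 100) = 0.929973
Series (point machine and balise encoder): 0.809774 × 0.989951 = 0.801637
Parallel (axle counter and [0.801637]): 1 − (1 − 0.840297)(1 − 0.801637) = 0.968321
Series ([0.968321] and track circuit): 0.968321 × 0.929973 = 0.9005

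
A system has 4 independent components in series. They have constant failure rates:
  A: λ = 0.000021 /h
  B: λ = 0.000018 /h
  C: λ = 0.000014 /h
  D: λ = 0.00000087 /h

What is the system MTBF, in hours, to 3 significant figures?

Series of exponential components: λ_sys = Σ λ_i
λ_sys = 0.000021 + 0.000018 + 0.000014 + 0.00000087 = 5.3870e-05 /h
MTBF = 1 / λ_sys = 18600 h

18600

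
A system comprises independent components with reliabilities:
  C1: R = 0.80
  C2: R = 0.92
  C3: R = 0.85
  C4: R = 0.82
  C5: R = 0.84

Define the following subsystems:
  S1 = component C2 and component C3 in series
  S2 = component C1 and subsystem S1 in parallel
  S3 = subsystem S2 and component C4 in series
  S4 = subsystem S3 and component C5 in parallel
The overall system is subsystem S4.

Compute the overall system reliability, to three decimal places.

0.965

Series (C2 and C3): 0.92000 × 0.85000 = 0.78200
Parallel (C1 and [0.78200]): 1 − (1 − 0.80000)(1 − 0.78200) = 0.95640
Series ([0.95640] and C4): 0.95640 × 0.82000 = 0.78425
Parallel ([0.78425] and C5): 1 − (1 − 0.78425)(1 − 0.84000) = 0.965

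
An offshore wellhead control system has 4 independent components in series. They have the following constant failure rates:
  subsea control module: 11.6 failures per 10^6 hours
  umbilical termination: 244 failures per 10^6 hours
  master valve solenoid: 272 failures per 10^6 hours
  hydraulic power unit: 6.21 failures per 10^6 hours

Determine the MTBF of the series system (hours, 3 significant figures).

Series of exponential components: λ_sys = Σ λ_i
λ_sys = 0.0000116 + 0.000244 + 0.000272 + 0.00000621 = 5.3381e-04 /h
MTBF = 1 / λ_sys = 1870 h

1870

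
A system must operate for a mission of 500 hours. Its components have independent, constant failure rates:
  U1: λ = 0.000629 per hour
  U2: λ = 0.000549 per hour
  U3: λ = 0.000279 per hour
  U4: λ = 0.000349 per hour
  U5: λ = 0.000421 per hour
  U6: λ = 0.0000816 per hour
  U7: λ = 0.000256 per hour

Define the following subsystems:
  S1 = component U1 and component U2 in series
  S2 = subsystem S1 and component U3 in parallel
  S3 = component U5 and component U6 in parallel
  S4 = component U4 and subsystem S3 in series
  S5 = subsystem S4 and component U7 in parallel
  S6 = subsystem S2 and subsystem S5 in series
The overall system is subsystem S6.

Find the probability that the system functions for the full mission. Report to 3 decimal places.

0.923

R(U1) = exp(−0.000629 × 500) = 0.73015
R(U2) = exp(−0.000549 × 500) = 0.75995
R(U3) = exp(−0.000279 × 500) = 0.86979
R(U4) = exp(−0.000349 × 500) = 0.83988
R(U5) = exp(−0.000421 × 500) = 0.81018
R(U6) = exp(−0.0000816 × 500) = 0.96002
R(U7) = exp(−0.000256 × 500) = 0.87985
Series (U1 and U2): 0.73015 × 0.75995 = 0.55488
Parallel ([0.55488] and U3): 1 − (1 − 0.55488)(1 − 0.86979) = 0.94204
Parallel (U5 and U6): 1 − (1 − 0.81018)(1 − 0.96002) = 0.99241
Series (U4 and [0.99241]): 0.83988 × 0.99241 = 0.83351
Parallel ([0.83351] and U7): 1 − (1 − 0.83351)(1 − 0.87985) = 0.98000
Series ([0.94204] and [0.98000]): 0.94204 × 0.98000 = 0.923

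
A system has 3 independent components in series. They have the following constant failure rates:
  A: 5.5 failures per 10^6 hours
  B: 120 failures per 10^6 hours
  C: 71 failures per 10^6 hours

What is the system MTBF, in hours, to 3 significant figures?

5090

Series of exponential components: λ_sys = Σ λ_i
λ_sys = 0.0000055 + 0.00012 + 0.000071 = 1.9650e-04 /h
MTBF = 1 / λ_sys = 5090 h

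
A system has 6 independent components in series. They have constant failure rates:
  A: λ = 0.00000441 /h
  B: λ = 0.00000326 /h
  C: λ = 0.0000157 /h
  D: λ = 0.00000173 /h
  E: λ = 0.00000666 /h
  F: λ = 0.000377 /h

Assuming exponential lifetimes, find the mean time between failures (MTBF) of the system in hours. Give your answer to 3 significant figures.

Series of exponential components: λ_sys = Σ λ_i
λ_sys = 0.00000441 + 0.00000326 + 0.0000157 + 0.00000173 + 0.00000666 + 0.000377 = 4.0876e-04 /h
MTBF = 1 / λ_sys = 2450 h

2450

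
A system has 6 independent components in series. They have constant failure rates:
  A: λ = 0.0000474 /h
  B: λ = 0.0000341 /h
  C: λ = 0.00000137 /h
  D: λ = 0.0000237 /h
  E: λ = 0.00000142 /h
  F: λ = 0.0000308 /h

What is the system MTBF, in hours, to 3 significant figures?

Series of exponential components: λ_sys = Σ λ_i
λ_sys = 0.0000474 + 0.0000341 + 0.00000137 + 0.0000237 + 0.00000142 + 0.0000308 = 1.3879e-04 /h
MTBF = 1 / λ_sys = 7210 h

7210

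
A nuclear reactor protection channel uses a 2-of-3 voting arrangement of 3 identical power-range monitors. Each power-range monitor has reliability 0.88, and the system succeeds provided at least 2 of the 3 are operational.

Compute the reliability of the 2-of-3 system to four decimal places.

R = Σ_{i=2}^{3} C(3,i) p^i (1−p)^{3−i} with p = 0.88
C(3,2)·0.88^2·0.12^1 = 0.278784
C(3,3)·0.88^3·0.12^0 = 0.681472
Sum = 0.9603

0.9603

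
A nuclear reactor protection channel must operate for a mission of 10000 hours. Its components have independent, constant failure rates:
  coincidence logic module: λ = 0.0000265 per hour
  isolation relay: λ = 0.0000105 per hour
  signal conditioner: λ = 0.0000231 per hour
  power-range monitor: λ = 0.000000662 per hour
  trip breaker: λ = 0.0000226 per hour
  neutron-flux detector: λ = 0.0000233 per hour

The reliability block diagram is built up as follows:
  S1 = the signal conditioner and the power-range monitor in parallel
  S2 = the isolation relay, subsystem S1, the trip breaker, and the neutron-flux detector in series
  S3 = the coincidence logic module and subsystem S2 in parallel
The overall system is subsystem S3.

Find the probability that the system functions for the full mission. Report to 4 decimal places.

R(coincidence logic module) = exp(−0.0000265 × 10000) = 0.767206
R(isolation relay) = exp(−0.0000105 × 10000) = 0.900325
R(signal conditioner) = exp(−0.0000231 × 10000) = 0.793739
R(power-range monitor) = exp(−0.000000662 × 10000) = 0.993402
R(trip breaker) = exp(−0.0000226 × 10000) = 0.797718
R(neutron-flux detector) = exp(−0.0000233 × 10000) = 0.792154
Parallel (signal conditioner and power-range monitor): 1 − (1 − 0.793739)(1 − 0.993402) = 0.998639
Series (isolation relay, [0.998639], trip breaker, and neutron-flux detector): 0.900325 × 0.998639 × 0.797718 × 0.792154 = 0.568155
Parallel (coincidence logic module and [0.568155]): 1 − (1 − 0.767206)(1 − 0.568155) = 0.8995

0.8995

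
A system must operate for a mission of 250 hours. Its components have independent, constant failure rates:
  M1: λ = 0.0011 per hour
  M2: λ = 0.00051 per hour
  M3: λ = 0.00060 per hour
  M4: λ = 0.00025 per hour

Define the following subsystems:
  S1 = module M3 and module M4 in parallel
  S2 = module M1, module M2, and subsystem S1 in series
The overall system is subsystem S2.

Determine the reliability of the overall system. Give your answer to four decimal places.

R(M1) = exp(−0.0011 × 250) = 0.759572
R(M2) = exp(−0.00051 × 250) = 0.880293
R(M3) = exp(−0.00060 × 250) = 0.860708
R(M4) = exp(−0.00025 × 250) = 0.939413
Parallel (M3 and M4): 1 − (1 − 0.860708)(1 − 0.939413) = 0.991561
Series (M1, M2, and [0.991561]): 0.759572 × 0.880293 × 0.991561 = 0.6630

0.6630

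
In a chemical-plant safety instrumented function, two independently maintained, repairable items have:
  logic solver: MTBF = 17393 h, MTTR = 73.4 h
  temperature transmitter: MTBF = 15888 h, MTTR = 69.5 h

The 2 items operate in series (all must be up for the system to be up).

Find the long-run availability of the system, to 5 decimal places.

A(logic solver) = MTBF/(MTBF+MTTR) = 17393/(17393+73.4) = 0.995798
A(temperature transmitter) = MTBF/(MTBF+MTTR) = 15888/(15888+69.5) = 0.995645
Series availability: 0.995798 × 0.995645 = 0.99146

0.99146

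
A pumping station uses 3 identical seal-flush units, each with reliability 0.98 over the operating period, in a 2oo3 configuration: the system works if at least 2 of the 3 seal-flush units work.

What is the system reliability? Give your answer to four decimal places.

0.9988

R = Σ_{i=2}^{3} C(3,i) p^i (1−p)^{3−i} with p = 0.98
C(3,2)·0.98^2·0.02^1 = 0.057624
C(3,3)·0.98^3·0.02^0 = 0.941192
Sum = 0.9988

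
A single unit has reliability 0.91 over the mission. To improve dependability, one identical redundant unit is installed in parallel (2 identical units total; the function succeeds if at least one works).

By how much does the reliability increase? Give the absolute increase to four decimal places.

R_before = 0.91
R_after = 1 − (1 − 0.91)^2 = 0.9919
ΔR = 0.9919 − 0.91 = 0.0819

0.0819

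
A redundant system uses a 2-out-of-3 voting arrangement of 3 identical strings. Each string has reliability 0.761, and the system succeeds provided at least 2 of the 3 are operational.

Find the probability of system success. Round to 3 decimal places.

R = Σ_{i=2}^{3} C(3,i) p^i (1−p)^{3−i} with p = 0.761
C(3,2)·0.761^2·0.239^1 = 0.41523
C(3,3)·0.761^3·0.239^0 = 0.44071
Sum = 0.856

0.856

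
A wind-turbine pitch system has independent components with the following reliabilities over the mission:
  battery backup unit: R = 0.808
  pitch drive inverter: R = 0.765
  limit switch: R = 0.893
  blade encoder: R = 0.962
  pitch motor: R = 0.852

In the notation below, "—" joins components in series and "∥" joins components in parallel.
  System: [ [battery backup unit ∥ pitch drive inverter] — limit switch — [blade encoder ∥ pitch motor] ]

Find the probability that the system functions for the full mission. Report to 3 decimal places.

0.848

Parallel (battery backup unit and pitch drive inverter): 1 − (1 − 0.80800)(1 − 0.76500) = 0.95488
Parallel (blade encoder and pitch motor): 1 − (1 − 0.96200)(1 − 0.85200) = 0.99438
Series ([0.95488], limit switch, and [0.99438]): 0.95488 × 0.89300 × 0.99438 = 0.848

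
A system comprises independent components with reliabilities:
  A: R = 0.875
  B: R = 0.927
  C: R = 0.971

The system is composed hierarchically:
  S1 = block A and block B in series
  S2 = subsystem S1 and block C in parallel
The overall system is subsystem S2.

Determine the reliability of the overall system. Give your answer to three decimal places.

Series (A and B): 0.87500 × 0.92700 = 0.81113
Parallel ([0.81113] and C): 1 − (1 − 0.81113)(1 − 0.97100) = 0.995

0.995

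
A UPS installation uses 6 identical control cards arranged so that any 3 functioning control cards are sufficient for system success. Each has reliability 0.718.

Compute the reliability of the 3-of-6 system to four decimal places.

R = Σ_{i=3}^{6} C(6,i) p^i (1−p)^{6−i} with p = 0.718
C(6,3)·0.718^3·0.282^3 = 0.166016
C(6,4)·0.718^4·0.282^2 = 0.317020
C(6,5)·0.718^5·0.282^1 = 0.322866
C(6,6)·0.718^6·0.282^0 = 0.137008
Sum = 0.9429

0.9429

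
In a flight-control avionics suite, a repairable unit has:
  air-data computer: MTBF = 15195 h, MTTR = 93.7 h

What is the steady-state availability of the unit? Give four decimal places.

A(air-data computer) = MTBF/(MTBF+MTTR) = 15195/(15195+93.7) = 0.9939

0.9939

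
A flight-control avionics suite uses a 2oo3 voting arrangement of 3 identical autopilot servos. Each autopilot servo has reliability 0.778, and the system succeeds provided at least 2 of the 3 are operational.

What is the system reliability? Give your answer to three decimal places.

R = Σ_{i=2}^{3} C(3,i) p^i (1−p)^{3−i} with p = 0.778
C(3,2)·0.778^2·0.222^1 = 0.40312
C(3,3)·0.778^3·0.222^0 = 0.47091
Sum = 0.874

0.874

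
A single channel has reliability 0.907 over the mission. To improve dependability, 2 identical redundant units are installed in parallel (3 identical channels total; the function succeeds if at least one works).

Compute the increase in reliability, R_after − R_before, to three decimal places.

R_before = 0.907
R_after = 1 − (1 − 0.907)^3 = 0.999
ΔR = 0.999 − 0.907 = 0.092

0.092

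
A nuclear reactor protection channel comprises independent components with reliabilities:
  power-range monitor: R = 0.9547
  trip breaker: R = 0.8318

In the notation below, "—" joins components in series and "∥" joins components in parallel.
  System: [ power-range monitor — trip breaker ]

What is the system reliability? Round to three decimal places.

Series (power-range monitor and trip breaker): 0.95470 × 0.83180 = 0.794

0.794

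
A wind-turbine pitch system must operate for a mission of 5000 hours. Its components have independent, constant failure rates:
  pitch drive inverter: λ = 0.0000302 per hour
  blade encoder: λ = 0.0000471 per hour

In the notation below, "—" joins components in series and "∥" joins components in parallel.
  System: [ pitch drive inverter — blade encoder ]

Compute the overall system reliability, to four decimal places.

R(pitch drive inverter) = exp(−0.0000302 × 5000) = 0.859848
R(blade encoder) = exp(−0.0000471 × 5000) = 0.790176
Series (pitch drive inverter and blade encoder): 0.859848 × 0.790176 = 0.6794

0.6794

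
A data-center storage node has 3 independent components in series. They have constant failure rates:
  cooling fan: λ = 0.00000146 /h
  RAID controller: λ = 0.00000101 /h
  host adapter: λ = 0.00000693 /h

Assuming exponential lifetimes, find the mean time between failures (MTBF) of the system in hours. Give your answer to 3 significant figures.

Series of exponential components: λ_sys = Σ λ_i
λ_sys = 0.00000146 + 0.00000101 + 0.00000693 = 9.4000e-06 /h
MTBF = 1 / λ_sys = 106000 h

106000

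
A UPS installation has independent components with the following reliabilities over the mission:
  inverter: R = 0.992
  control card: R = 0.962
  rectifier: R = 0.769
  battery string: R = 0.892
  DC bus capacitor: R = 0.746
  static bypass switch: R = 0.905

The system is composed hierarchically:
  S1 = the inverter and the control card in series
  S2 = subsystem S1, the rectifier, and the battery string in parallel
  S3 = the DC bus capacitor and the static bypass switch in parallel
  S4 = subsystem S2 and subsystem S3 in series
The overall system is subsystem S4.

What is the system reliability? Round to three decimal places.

0.975

Series (inverter and control card): 0.99200 × 0.96200 = 0.95430
Parallel ([0.95430], rectifier, and battery string): 1 − (1 − 0.95430)(1 − 0.76900)(1 − 0.89200) = 0.99886
Parallel (DC bus capacitor and static bypass switch): 1 − (1 − 0.74600)(1 − 0.90500) = 0.97587
Series ([0.99886] and [0.97587]): 0.99886 × 0.97587 = 0.975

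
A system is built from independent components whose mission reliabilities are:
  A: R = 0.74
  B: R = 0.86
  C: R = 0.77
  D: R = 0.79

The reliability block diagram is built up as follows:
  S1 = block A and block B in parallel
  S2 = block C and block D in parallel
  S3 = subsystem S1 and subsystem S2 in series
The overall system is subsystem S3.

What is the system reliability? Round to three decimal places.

Parallel (A and B): 1 − (1 − 0.74000)(1 − 0.86000) = 0.96360
Parallel (C and D): 1 − (1 − 0.77000)(1 − 0.79000) = 0.95170
Series ([0.96360] and [0.95170]): 0.96360 × 0.95170 = 0.917

0.917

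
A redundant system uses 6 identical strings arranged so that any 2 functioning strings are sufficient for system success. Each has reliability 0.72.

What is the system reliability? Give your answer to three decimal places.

0.992

R = Σ_{i=2}^{6} C(6,i) p^i (1−p)^{6−i} with p = 0.72
C(6,2)·0.72^2·0.28^4 = 0.04780
C(6,3)·0.72^3·0.28^3 = 0.16387
C(6,4)·0.72^4·0.28^2 = 0.31604
C(6,5)·0.72^5·0.28^1 = 0.32507
C(6,6)·0.72^6·0.28^0 = 0.13931
Sum = 0.992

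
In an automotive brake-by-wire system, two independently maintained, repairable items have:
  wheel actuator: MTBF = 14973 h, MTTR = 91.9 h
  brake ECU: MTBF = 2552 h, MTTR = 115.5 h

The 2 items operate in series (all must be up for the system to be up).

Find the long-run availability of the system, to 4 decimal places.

A(wheel actuator) = MTBF/(MTBF+MTTR) = 14973/(14973+91.9) = 0.993900
A(brake ECU) = MTBF/(MTBF+MTTR) = 2552/(2552+115.5) = 0.956701
Series availability: 0.993900 × 0.956701 = 0.9509

0.9509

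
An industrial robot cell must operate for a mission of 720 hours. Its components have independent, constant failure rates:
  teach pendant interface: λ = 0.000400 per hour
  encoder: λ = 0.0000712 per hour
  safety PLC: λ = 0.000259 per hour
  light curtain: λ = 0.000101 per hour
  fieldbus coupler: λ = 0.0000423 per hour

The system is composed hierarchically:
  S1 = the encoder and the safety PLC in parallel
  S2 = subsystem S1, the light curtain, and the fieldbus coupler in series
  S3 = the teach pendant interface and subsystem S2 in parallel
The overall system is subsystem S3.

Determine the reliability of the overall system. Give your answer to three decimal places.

R(teach pendant interface) = exp(−0.000400 × 720) = 0.74976
R(encoder) = exp(−0.0000712 × 720) = 0.95003
R(safety PLC) = exp(−0.000259 × 720) = 0.82988
R(light curtain) = exp(−0.000101 × 720) = 0.92986
R(fieldbus coupler) = exp(−0.0000423 × 720) = 0.97000
Parallel (encoder and safety PLC): 1 − (1 − 0.95003)(1 − 0.82988) = 0.99150
Series ([0.99150], light curtain, and fieldbus coupler): 0.99150 × 0.92986 × 0.97000 = 0.89430
Parallel (teach pendant interface and [0.89430]): 1 − (1 − 0.74976)(1 − 0.89430) = 0.974

0.974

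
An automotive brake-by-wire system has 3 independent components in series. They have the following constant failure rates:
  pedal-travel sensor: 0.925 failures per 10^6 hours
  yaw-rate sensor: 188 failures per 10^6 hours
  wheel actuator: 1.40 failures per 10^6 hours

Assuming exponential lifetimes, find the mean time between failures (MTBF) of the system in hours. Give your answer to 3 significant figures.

Series of exponential components: λ_sys = Σ λ_i
λ_sys = 0.000000925 + 0.000188 + 0.00000140 = 1.9032e-04 /h
MTBF = 1 / λ_sys = 5250 h

5250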